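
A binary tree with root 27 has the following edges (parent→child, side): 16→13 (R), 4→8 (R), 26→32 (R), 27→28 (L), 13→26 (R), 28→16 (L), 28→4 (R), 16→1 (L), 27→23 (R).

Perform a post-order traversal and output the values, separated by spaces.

Post-order visits the left subtree, then the right subtree, then the node.
At 27: go left to 28.
  At 28: go left to 16.
    At 16: go left to 1.
      1 is a leaf — visit 1.
    At 16: go right to 13.
      At 13: no left child.
      At 13: go right to 26.
        At 26: no left child.
        At 26: go right to 32.
          32 is a leaf — visit 32.
        Visit 26.
      Visit 13.
    Visit 16.
  At 28: go right to 4.
    At 4: no left child.
    At 4: go right to 8.
      8 is a leaf — visit 8.
    Visit 4.
  Visit 28.
At 27: go right to 23.
  23 is a leaf — visit 23.
Visit 27.

1 32 26 13 16 8 4 28 23 27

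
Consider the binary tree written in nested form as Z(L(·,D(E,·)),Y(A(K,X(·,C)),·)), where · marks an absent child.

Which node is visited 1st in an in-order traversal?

L

In-order visits the left subtree, then the node, then the right subtree.
At Z: go left to L.
  At L: no left child.
  Visit L.
  At L: go right to D.
    At D: go left to E.
      E is a leaf — visit E.
    Visit D.
    At D: no right child.
Visit Z.
At Z: go right to Y.
  At Y: go left to A.
    At A: go left to K.
      K is a leaf — visit K.
    Visit A.
    At A: go right to X.
      At X: no left child.
      Visit X.
      At X: go right to C.
        C is a leaf — visit C.
  Visit Y.
  At Y: no right child.
Full in-order sequence: L, E, D, Z, K, A, X, C, Y.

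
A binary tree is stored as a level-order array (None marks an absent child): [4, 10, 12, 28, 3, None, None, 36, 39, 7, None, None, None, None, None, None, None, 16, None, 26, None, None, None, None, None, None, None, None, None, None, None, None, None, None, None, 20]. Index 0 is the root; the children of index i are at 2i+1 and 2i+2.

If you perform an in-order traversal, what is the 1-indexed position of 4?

10

In-order visits the left subtree, then the node, then the right subtree.
At 4: go left to 10.
  At 10: go left to 28.
    At 28: go left to 36.
      36 is a leaf — visit 36.
    Visit 28.
    At 28: go right to 39.
      At 39: go left to 16.
        At 16: go left to 20.
          20 is a leaf — visit 20.
        Visit 16.
        At 16: no right child.
      Visit 39.
      At 39: no right child.
  Visit 10.
  At 10: go right to 3.
    At 3: go left to 7.
      At 7: go left to 26.
        26 is a leaf — visit 26.
      Visit 7.
      At 7: no right child.
    Visit 3.
    At 3: no right child.
Visit 4.
At 4: go right to 12.
  12 is a leaf — visit 12.
Full in-order sequence: 36, 28, 20, 16, 39, 10, 26, 7, 3, 4, 12.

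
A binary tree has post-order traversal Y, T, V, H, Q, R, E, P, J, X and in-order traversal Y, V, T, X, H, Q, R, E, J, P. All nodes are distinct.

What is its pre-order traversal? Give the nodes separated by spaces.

X V Y T J E R Q H P

The last element of post-order is the root; it splits in-order into left and right subtrees.
Root X: left subtree has 3 nodes {Y, V, T}, right has 6 {H, Q, R, E, J, P}.
  Root V: left subtree has 1 node {Y}, right has 1 {T}.
  Root J: left subtree has 4 nodes {H, Q, R, E}, right has 1 {P}.
    Root E: left subtree has 3 nodes {H, Q, R}, right has 0 { }.
      Root R: left subtree has 2 nodes {H, Q}, right has 0 { }.
        Root Q: left subtree has 1 node {H}, right has 0 { }.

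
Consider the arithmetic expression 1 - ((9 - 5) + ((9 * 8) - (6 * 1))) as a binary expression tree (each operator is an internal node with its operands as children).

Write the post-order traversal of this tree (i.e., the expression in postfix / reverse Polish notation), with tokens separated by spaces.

Post-order on an expression tree gives postfix notation: for each operator, emit left operand, right operand, then the operator.

1 9 5 - 9 8 * 6 1 * - + -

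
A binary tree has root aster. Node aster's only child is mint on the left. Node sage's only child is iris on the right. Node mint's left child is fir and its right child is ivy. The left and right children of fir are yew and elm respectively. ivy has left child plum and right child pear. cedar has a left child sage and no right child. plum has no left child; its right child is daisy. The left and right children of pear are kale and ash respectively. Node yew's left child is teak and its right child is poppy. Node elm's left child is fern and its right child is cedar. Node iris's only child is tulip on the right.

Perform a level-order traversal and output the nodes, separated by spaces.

aster mint fir ivy yew elm plum pear teak poppy fern cedar daisy kale ash sage iris tulip

Level-order visits nodes level by level from the root, left to right within each level.
Level 0: aster
Level 1: mint
Level 2: fir, ivy
Level 3: yew, elm, plum, pear
Level 4: teak, poppy, fern, cedar, daisy, kale, ash
Level 5: sage
Level 6: iris
Level 7: tulip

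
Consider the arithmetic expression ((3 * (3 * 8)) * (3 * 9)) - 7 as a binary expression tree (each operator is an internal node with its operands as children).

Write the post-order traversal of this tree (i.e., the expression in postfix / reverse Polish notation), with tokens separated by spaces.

Post-order on an expression tree gives postfix notation: for each operator, emit left operand, right operand, then the operator.

3 3 8 * * 3 9 * * 7 -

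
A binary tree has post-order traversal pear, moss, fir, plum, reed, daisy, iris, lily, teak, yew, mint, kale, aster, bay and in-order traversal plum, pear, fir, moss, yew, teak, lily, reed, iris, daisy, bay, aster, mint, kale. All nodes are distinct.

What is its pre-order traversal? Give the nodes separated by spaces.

The last element of post-order is the root; it splits in-order into left and right subtrees.
Root bay: left subtree has 10 nodes {plum, pear, fir, moss, yew, teak, lily, reed, iris, daisy}, right has 3 {aster, mint, kale}.
  Root yew: left subtree has 4 nodes {plum, pear, fir, moss}, right has 5 {teak, lily, reed, iris, daisy}.
    Root plum: left subtree has 0 nodes { }, right has 3 {pear, fir, moss}.
      Root fir: left subtree has 1 node {pear}, right has 1 {moss}.
    Root teak: left subtree has 0 nodes { }, right has 4 {lily, reed, iris, daisy}.
      Root lily: left subtree has 0 nodes { }, right has 3 {reed, iris, daisy}.
        Root iris: left subtree has 1 node {reed}, right has 1 {daisy}.
  Root aster: left subtree has 0 nodes { }, right has 2 {mint, kale}.
    Root kale: left subtree has 1 node {mint}, right has 0 { }.

bay yew plum fir pear moss teak lily iris reed daisy aster kale mint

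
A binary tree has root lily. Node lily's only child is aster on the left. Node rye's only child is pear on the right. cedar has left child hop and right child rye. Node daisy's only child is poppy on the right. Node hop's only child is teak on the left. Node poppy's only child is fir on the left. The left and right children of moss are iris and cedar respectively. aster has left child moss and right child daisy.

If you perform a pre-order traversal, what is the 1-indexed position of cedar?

Pre-order visits the node, then its left subtree, then its right subtree.
Visit lily.
At lily: go left to aster.
  Visit aster.
  At aster: go left to moss.
    Visit moss.
    At moss: go left to iris.
      iris is a leaf — visit iris.
    At moss: go right to cedar.
      Visit cedar.
      At cedar: go left to hop.
        Visit hop.
        At hop: go left to teak.
          teak is a leaf — visit teak.
        At hop: no right child.
      At cedar: go right to rye.
        Visit rye.
        At rye: no left child.
        At rye: go right to pear.
          pear is a leaf — visit pear.
  At aster: go right to daisy.
    Visit daisy.
    At daisy: no left child.
    At daisy: go right to poppy.
      Visit poppy.
      At poppy: go left to fir.
        fir is a leaf — visit fir.
      At poppy: no right child.
At lily: no right child.
Full pre-order sequence: lily, aster, moss, iris, cedar, hop, teak, rye, pear, daisy, poppy, fir.

5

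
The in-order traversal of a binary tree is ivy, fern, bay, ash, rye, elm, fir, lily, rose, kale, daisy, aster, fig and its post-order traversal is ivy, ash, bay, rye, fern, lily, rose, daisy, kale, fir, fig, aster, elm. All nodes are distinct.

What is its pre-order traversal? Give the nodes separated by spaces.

The last element of post-order is the root; it splits in-order into left and right subtrees.
Root elm: left subtree has 5 nodes {ivy, fern, bay, ash, rye}, right has 7 {fir, lily, rose, kale, daisy, aster, fig}.
  Root fern: left subtree has 1 node {ivy}, right has 3 {bay, ash, rye}.
    Root rye: left subtree has 2 nodes {bay, ash}, right has 0 { }.
      Root bay: left subtree has 0 nodes { }, right has 1 {ash}.
  Root aster: left subtree has 5 nodes {fir, lily, rose, kale, daisy}, right has 1 {fig}.
    Root fir: left subtree has 0 nodes { }, right has 4 {lily, rose, kale, daisy}.
      Root kale: left subtree has 2 nodes {lily, rose}, right has 1 {daisy}.
        Root rose: left subtree has 1 node {lily}, right has 0 { }.

elm fern ivy rye bay ash aster fir kale rose lily daisy fig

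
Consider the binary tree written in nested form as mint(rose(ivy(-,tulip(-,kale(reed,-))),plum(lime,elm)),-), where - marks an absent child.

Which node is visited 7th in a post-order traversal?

plum

Post-order visits the left subtree, then the right subtree, then the node.
At mint: go left to rose.
  At rose: go left to ivy.
    At ivy: no left child.
    At ivy: go right to tulip.
      At tulip: no left child.
      At tulip: go right to kale.
        At kale: go left to reed.
          reed is a leaf — visit reed.
        At kale: no right child.
        Visit kale.
      Visit tulip.
    Visit ivy.
  At rose: go right to plum.
    At plum: go left to lime.
      lime is a leaf — visit lime.
    At plum: go right to elm.
      elm is a leaf — visit elm.
    Visit plum.
  Visit rose.
At mint: no right child.
Visit mint.
Full post-order sequence: reed, kale, tulip, ivy, lime, elm, plum, rose, mint.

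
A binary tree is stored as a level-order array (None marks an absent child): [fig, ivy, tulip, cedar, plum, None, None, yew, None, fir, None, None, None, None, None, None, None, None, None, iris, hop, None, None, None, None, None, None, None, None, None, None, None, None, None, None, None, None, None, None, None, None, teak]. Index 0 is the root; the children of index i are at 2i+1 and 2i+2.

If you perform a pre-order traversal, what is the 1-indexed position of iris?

7

Pre-order visits the node, then its left subtree, then its right subtree.
Visit fig.
At fig: go left to ivy.
  Visit ivy.
  At ivy: go left to cedar.
    Visit cedar.
    At cedar: go left to yew.
      yew is a leaf — visit yew.
    At cedar: no right child.
  At ivy: go right to plum.
    Visit plum.
    At plum: go left to fir.
      Visit fir.
      At fir: go left to iris.
        iris is a leaf — visit iris.
      At fir: go right to hop.
        Visit hop.
        At hop: go left to teak.
          teak is a leaf — visit teak.
        At hop: no right child.
    At plum: no right child.
At fig: go right to tulip.
  tulip is a leaf — visit tulip.
Full pre-order sequence: fig, ivy, cedar, yew, plum, fir, iris, hop, teak, tulip.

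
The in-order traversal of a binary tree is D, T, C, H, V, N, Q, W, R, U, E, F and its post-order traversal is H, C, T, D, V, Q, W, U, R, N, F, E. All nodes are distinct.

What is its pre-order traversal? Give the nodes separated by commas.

E, N, V, D, T, C, H, R, W, Q, U, F

The last element of post-order is the root; it splits in-order into left and right subtrees.
Root E: left subtree has 10 nodes {D, T, C, H, V, N, Q, W, R, U}, right has 1 {F}.
  Root N: left subtree has 5 nodes {D, T, C, H, V}, right has 4 {Q, W, R, U}.
    Root V: left subtree has 4 nodes {D, T, C, H}, right has 0 { }.
      Root D: left subtree has 0 nodes { }, right has 3 {T, C, H}.
        Root T: left subtree has 0 nodes { }, right has 2 {C, H}.
          Root C: left subtree has 0 nodes { }, right has 1 {H}.
    Root R: left subtree has 2 nodes {Q, W}, right has 1 {U}.
      Root W: left subtree has 1 node {Q}, right has 0 { }.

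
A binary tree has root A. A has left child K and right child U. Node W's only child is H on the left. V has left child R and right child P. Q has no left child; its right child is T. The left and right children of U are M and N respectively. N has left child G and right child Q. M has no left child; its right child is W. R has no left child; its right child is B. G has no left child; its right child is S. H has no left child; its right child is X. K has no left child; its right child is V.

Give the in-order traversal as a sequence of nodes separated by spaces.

K R B V P A M H X W U G S N Q T

In-order visits the left subtree, then the node, then the right subtree.
At A: go left to K.
  At K: no left child.
  Visit K.
  At K: go right to V.
    At V: go left to R.
      At R: no left child.
      Visit R.
      At R: go right to B.
        B is a leaf — visit B.
    Visit V.
    At V: go right to P.
      P is a leaf — visit P.
Visit A.
At A: go right to U.
  At U: go left to M.
    At M: no left child.
    Visit M.
    At M: go right to W.
      At W: go left to H.
        At H: no left child.
        Visit H.
        At H: go right to X.
          X is a leaf — visit X.
      Visit W.
      At W: no right child.
  Visit U.
  At U: go right to N.
    At N: go left to G.
      At G: no left child.
      Visit G.
      At G: go right to S.
        S is a leaf — visit S.
    Visit N.
    At N: go right to Q.
      At Q: no left child.
      Visit Q.
      At Q: go right to T.
        T is a leaf — visit T.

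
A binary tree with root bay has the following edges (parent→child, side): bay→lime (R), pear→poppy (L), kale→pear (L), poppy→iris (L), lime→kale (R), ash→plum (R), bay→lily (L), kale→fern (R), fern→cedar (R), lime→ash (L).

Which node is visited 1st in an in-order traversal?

In-order visits the left subtree, then the node, then the right subtree.
At bay: go left to lily.
  lily is a leaf — visit lily.
Visit bay.
At bay: go right to lime.
  At lime: go left to ash.
    At ash: no left child.
    Visit ash.
    At ash: go right to plum.
      plum is a leaf — visit plum.
  Visit lime.
  At lime: go right to kale.
    At kale: go left to pear.
      At pear: go left to poppy.
        At poppy: go left to iris.
          iris is a leaf — visit iris.
        Visit poppy.
        At poppy: no right child.
      Visit pear.
      At pear: no right child.
    Visit kale.
    At kale: go right to fern.
      At fern: no left child.
      Visit fern.
      At fern: go right to cedar.
        cedar is a leaf — visit cedar.
Full in-order sequence: lily, bay, ash, plum, lime, iris, poppy, pear, kale, fern, cedar.

lily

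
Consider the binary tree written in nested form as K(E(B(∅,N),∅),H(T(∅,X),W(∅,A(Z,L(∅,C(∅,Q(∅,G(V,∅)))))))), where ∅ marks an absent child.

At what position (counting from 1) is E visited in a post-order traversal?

Post-order visits the left subtree, then the right subtree, then the node.
At K: go left to E.
  At E: go left to B.
    At B: no left child.
    At B: go right to N.
      N is a leaf — visit N.
    Visit B.
  At E: no right child.
  Visit E.
At K: go right to H.
  At H: go left to T.
    At T: no left child.
    At T: go right to X.
      X is a leaf — visit X.
    Visit T.
  At H: go right to W.
    At W: no left child.
    At W: go right to A.
      At A: go left to Z.
        Z is a leaf — visit Z.
      At A: go right to L.
        At L: no left child.
        At L: go right to C.
          At C: no left child.
          At C: go right to Q.
            At Q: no left child.
            At Q: go right to G.
              At G: go left to V.
                V is a leaf — visit V.
              At G: no right child.
              Visit G.
            Visit Q.
          Visit C.
        Visit L.
      Visit A.
    Visit W.
  Visit H.
Visit K.
Full post-order sequence: N, B, E, X, T, Z, V, G, Q, C, L, A, W, H, K.

3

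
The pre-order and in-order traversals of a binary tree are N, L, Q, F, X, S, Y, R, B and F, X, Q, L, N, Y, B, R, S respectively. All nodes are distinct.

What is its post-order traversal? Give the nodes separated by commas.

X, F, Q, L, B, R, Y, S, N

The first element of pre-order is the root; it splits in-order into left and right subtrees.
Root N: left subtree has 4 nodes {F, X, Q, L}, right has 4 {Y, B, R, S}.
  Root L: left subtree has 3 nodes {F, X, Q}, right has 0 { }.
    Root Q: left subtree has 2 nodes {F, X}, right has 0 { }.
      Root F: left subtree has 0 nodes { }, right has 1 {X}.
  Root S: left subtree has 3 nodes {Y, B, R}, right has 0 { }.
    Root Y: left subtree has 0 nodes { }, right has 2 {B, R}.
      Root R: left subtree has 1 node {B}, right has 0 { }.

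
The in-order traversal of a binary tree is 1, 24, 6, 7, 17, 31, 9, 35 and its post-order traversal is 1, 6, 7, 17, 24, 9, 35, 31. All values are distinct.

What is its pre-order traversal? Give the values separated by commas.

31, 24, 1, 17, 7, 6, 35, 9

The last element of post-order is the root; it splits in-order into left and right subtrees.
Root 31: left subtree has 5 nodes {1, 24, 6, 7, 17}, right has 2 {9, 35}.
  Root 24: left subtree has 1 node {1}, right has 3 {6, 7, 17}.
    Root 17: left subtree has 2 nodes {6, 7}, right has 0 { }.
      Root 7: left subtree has 1 node {6}, right has 0 { }.
  Root 35: left subtree has 1 node {9}, right has 0 { }.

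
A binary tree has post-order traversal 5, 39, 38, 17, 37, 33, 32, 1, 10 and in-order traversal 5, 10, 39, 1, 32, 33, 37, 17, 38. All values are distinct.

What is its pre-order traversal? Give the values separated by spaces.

The last element of post-order is the root; it splits in-order into left and right subtrees.
Root 10: left subtree has 1 node {5}, right has 7 {39, 1, 32, 33, 37, 17, 38}.
  Root 1: left subtree has 1 node {39}, right has 5 {32, 33, 37, 17, 38}.
    Root 32: left subtree has 0 nodes { }, right has 4 {33, 37, 17, 38}.
      Root 33: left subtree has 0 nodes { }, right has 3 {37, 17, 38}.
        Root 37: left subtree has 0 nodes { }, right has 2 {17, 38}.
          Root 17: left subtree has 0 nodes { }, right has 1 {38}.

10 5 1 39 32 33 37 17 38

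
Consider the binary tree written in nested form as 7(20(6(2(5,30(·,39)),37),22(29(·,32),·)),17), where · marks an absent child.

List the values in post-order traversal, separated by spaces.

Post-order visits the left subtree, then the right subtree, then the node.
At 7: go left to 20.
  At 20: go left to 6.
    At 6: go left to 2.
      At 2: go left to 5.
        5 is a leaf — visit 5.
      At 2: go right to 30.
        At 30: no left child.
        At 30: go right to 39.
          39 is a leaf — visit 39.
        Visit 30.
      Visit 2.
    At 6: go right to 37.
      37 is a leaf — visit 37.
    Visit 6.
  At 20: go right to 22.
    At 22: go left to 29.
      At 29: no left child.
      At 29: go right to 32.
        32 is a leaf — visit 32.
      Visit 29.
    At 22: no right child.
    Visit 22.
  Visit 20.
At 7: go right to 17.
  17 is a leaf — visit 17.
Visit 7.

5 39 30 2 37 6 32 29 22 20 17 7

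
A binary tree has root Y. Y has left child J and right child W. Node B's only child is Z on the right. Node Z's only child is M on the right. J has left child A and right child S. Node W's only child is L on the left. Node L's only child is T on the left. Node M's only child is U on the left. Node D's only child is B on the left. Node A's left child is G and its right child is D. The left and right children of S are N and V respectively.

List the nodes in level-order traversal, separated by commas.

Level-order visits nodes level by level from the root, left to right within each level.
Level 0: Y
Level 1: J, W
Level 2: A, S, L
Level 3: G, D, N, V, T
Level 4: B
Level 5: Z
Level 6: M
Level 7: U

Y, J, W, A, S, L, G, D, N, V, T, B, Z, M, U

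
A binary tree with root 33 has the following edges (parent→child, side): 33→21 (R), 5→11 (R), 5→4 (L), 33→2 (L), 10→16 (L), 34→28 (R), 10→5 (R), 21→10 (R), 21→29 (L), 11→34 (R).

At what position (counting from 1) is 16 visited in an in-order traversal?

In-order visits the left subtree, then the node, then the right subtree.
At 33: go left to 2.
  2 is a leaf — visit 2.
Visit 33.
At 33: go right to 21.
  At 21: go left to 29.
    29 is a leaf — visit 29.
  Visit 21.
  At 21: go right to 10.
    At 10: go left to 16.
      16 is a leaf — visit 16.
    Visit 10.
    At 10: go right to 5.
      At 5: go left to 4.
        4 is a leaf — visit 4.
      Visit 5.
      At 5: go right to 11.
        At 11: no left child.
        Visit 11.
        At 11: go right to 34.
          At 34: no left child.
          Visit 34.
          At 34: go right to 28.
            28 is a leaf — visit 28.
Full in-order sequence: 2, 33, 29, 21, 16, 10, 4, 5, 11, 34, 28.

5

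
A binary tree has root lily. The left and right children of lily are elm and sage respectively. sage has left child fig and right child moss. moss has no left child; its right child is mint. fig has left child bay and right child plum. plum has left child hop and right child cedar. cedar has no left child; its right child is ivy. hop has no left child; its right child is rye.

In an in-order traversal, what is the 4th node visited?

fig

In-order visits the left subtree, then the node, then the right subtree.
At lily: go left to elm.
  elm is a leaf — visit elm.
Visit lily.
At lily: go right to sage.
  At sage: go left to fig.
    At fig: go left to bay.
      bay is a leaf — visit bay.
    Visit fig.
    At fig: go right to plum.
      At plum: go left to hop.
        At hop: no left child.
        Visit hop.
        At hop: go right to rye.
          rye is a leaf — visit rye.
      Visit plum.
      At plum: go right to cedar.
        At cedar: no left child.
        Visit cedar.
        At cedar: go right to ivy.
          ivy is a leaf — visit ivy.
  Visit sage.
  At sage: go right to moss.
    At moss: no left child.
    Visit moss.
    At moss: go right to mint.
      mint is a leaf — visit mint.
Full in-order sequence: elm, lily, bay, fig, hop, rye, plum, cedar, ivy, sage, moss, mint.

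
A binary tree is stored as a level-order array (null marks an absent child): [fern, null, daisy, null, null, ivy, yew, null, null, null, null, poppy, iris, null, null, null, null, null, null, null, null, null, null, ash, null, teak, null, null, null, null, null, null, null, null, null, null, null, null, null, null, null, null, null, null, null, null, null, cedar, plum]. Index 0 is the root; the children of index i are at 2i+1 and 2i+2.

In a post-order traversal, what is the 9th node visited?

daisy

Post-order visits the left subtree, then the right subtree, then the node.
At fern: no left child.
At fern: go right to daisy.
  At daisy: go left to ivy.
    At ivy: go left to poppy.
      At poppy: go left to ash.
        At ash: go left to cedar.
          cedar is a leaf — visit cedar.
        At ash: go right to plum.
          plum is a leaf — visit plum.
        Visit ash.
      At poppy: no right child.
      Visit poppy.
    At ivy: go right to iris.
      At iris: go left to teak.
        teak is a leaf — visit teak.
      At iris: no right child.
      Visit iris.
    Visit ivy.
  At daisy: go right to yew.
    yew is a leaf — visit yew.
  Visit daisy.
Visit fern.
Full post-order sequence: cedar, plum, ash, poppy, teak, iris, ivy, yew, daisy, fern.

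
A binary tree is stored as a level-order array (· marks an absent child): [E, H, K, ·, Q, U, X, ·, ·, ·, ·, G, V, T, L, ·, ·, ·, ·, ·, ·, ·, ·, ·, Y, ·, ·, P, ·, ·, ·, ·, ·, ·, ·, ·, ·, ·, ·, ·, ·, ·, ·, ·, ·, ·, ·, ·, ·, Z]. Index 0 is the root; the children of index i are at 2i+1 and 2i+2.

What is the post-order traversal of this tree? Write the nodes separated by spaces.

Q H Z Y G V U P T L X K E

Post-order visits the left subtree, then the right subtree, then the node.
At E: go left to H.
  At H: no left child.
  At H: go right to Q.
    Q is a leaf — visit Q.
  Visit H.
At E: go right to K.
  At K: go left to U.
    At U: go left to G.
      At G: no left child.
      At G: go right to Y.
        At Y: go left to Z.
          Z is a leaf — visit Z.
        At Y: no right child.
        Visit Y.
      Visit G.
    At U: go right to V.
      V is a leaf — visit V.
    Visit U.
  At K: go right to X.
    At X: go left to T.
      At T: go left to P.
        P is a leaf — visit P.
      At T: no right child.
      Visit T.
    At X: go right to L.
      L is a leaf — visit L.
    Visit X.
  Visit K.
Visit E.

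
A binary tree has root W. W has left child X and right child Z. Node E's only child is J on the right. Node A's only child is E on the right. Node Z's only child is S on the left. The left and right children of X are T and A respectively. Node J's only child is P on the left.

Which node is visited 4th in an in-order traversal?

E

In-order visits the left subtree, then the node, then the right subtree.
At W: go left to X.
  At X: go left to T.
    T is a leaf — visit T.
  Visit X.
  At X: go right to A.
    At A: no left child.
    Visit A.
    At A: go right to E.
      At E: no left child.
      Visit E.
      At E: go right to J.
        At J: go left to P.
          P is a leaf — visit P.
        Visit J.
        At J: no right child.
Visit W.
At W: go right to Z.
  At Z: go left to S.
    S is a leaf — visit S.
  Visit Z.
  At Z: no right child.
Full in-order sequence: T, X, A, E, P, J, W, S, Z.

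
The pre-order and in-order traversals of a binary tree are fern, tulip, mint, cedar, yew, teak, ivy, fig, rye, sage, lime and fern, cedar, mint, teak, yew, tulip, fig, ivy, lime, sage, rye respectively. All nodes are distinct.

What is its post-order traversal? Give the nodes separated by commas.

cedar, teak, yew, mint, fig, lime, sage, rye, ivy, tulip, fern

The first element of pre-order is the root; it splits in-order into left and right subtrees.
Root fern: left subtree has 0 nodes { }, right has 10 {cedar, mint, teak, yew, tulip, fig, ivy, lime, sage, rye}.
  Root tulip: left subtree has 4 nodes {cedar, mint, teak, yew}, right has 5 {fig, ivy, lime, sage, rye}.
    Root mint: left subtree has 1 node {cedar}, right has 2 {teak, yew}.
      Root yew: left subtree has 1 node {teak}, right has 0 { }.
    Root ivy: left subtree has 1 node {fig}, right has 3 {lime, sage, rye}.
      Root rye: left subtree has 2 nodes {lime, sage}, right has 0 { }.
        Root sage: left subtree has 1 node {lime}, right has 0 { }.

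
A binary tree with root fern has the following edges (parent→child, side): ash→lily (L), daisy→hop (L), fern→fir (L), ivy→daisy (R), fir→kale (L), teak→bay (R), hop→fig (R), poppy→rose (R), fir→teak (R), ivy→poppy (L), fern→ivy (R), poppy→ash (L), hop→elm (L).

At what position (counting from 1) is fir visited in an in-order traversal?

In-order visits the left subtree, then the node, then the right subtree.
At fern: go left to fir.
  At fir: go left to kale.
    kale is a leaf — visit kale.
  Visit fir.
  At fir: go right to teak.
    At teak: no left child.
    Visit teak.
    At teak: go right to bay.
      bay is a leaf — visit bay.
Visit fern.
At fern: go right to ivy.
  At ivy: go left to poppy.
    At poppy: go left to ash.
      At ash: go left to lily.
        lily is a leaf — visit lily.
      Visit ash.
      At ash: no right child.
    Visit poppy.
    At poppy: go right to rose.
      rose is a leaf — visit rose.
  Visit ivy.
  At ivy: go right to daisy.
    At daisy: go left to hop.
      At hop: go left to elm.
        elm is a leaf — visit elm.
      Visit hop.
      At hop: go right to fig.
        fig is a leaf — visit fig.
    Visit daisy.
    At daisy: no right child.
Full in-order sequence: kale, fir, teak, bay, fern, lily, ash, poppy, rose, ivy, elm, hop, fig, daisy.

2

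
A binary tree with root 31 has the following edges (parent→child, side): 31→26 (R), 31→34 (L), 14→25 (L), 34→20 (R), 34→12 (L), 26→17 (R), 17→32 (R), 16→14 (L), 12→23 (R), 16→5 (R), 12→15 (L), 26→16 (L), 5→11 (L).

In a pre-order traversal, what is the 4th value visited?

Pre-order visits the node, then its left subtree, then its right subtree.
Visit 31.
At 31: go left to 34.
  Visit 34.
  At 34: go left to 12.
    Visit 12.
    At 12: go left to 15.
      15 is a leaf — visit 15.
    At 12: go right to 23.
      23 is a leaf — visit 23.
  At 34: go right to 20.
    20 is a leaf — visit 20.
At 31: go right to 26.
  Visit 26.
  At 26: go left to 16.
    Visit 16.
    At 16: go left to 14.
      Visit 14.
      At 14: go left to 25.
        25 is a leaf — visit 25.
      At 14: no right child.
    At 16: go right to 5.
      Visit 5.
      At 5: go left to 11.
        11 is a leaf — visit 11.
      At 5: no right child.
  At 26: go right to 17.
    Visit 17.
    At 17: no left child.
    At 17: go right to 32.
      32 is a leaf — visit 32.
Full pre-order sequence: 31, 34, 12, 15, 23, 20, 26, 16, 14, 25, 5, 11, 17, 32.

15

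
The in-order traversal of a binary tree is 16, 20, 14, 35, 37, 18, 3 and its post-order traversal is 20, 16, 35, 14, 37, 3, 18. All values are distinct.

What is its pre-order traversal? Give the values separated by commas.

18, 37, 14, 16, 20, 35, 3

The last element of post-order is the root; it splits in-order into left and right subtrees.
Root 18: left subtree has 5 nodes {16, 20, 14, 35, 37}, right has 1 {3}.
  Root 37: left subtree has 4 nodes {16, 20, 14, 35}, right has 0 { }.
    Root 14: left subtree has 2 nodes {16, 20}, right has 1 {35}.
      Root 16: left subtree has 0 nodes { }, right has 1 {20}.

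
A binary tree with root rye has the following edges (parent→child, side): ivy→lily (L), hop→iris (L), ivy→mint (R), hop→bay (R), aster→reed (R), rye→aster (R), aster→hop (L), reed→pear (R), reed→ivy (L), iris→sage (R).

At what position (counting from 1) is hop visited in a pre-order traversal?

Pre-order visits the node, then its left subtree, then its right subtree.
Visit rye.
At rye: no left child.
At rye: go right to aster.
  Visit aster.
  At aster: go left to hop.
    Visit hop.
    At hop: go left to iris.
      Visit iris.
      At iris: no left child.
      At iris: go right to sage.
        sage is a leaf — visit sage.
    At hop: go right to bay.
      bay is a leaf — visit bay.
  At aster: go right to reed.
    Visit reed.
    At reed: go left to ivy.
      Visit ivy.
      At ivy: go left to lily.
        lily is a leaf — visit lily.
      At ivy: go right to mint.
        mint is a leaf — visit mint.
    At reed: go right to pear.
      pear is a leaf — visit pear.
Full pre-order sequence: rye, aster, hop, iris, sage, bay, reed, ivy, lily, mint, pear.

3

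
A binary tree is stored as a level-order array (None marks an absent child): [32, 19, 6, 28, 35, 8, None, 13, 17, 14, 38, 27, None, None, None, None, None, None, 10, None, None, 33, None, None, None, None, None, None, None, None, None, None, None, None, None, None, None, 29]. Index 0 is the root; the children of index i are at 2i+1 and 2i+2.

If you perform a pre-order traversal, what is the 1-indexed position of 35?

Pre-order visits the node, then its left subtree, then its right subtree.
Visit 32.
At 32: go left to 19.
  Visit 19.
  At 19: go left to 28.
    Visit 28.
    At 28: go left to 13.
      13 is a leaf — visit 13.
    At 28: go right to 17.
      Visit 17.
      At 17: no left child.
      At 17: go right to 10.
        Visit 10.
        At 10: go left to 29.
          29 is a leaf — visit 29.
        At 10: no right child.
  At 19: go right to 35.
    Visit 35.
    At 35: go left to 14.
      14 is a leaf — visit 14.
    At 35: go right to 38.
      Visit 38.
      At 38: go left to 33.
        33 is a leaf — visit 33.
      At 38: no right child.
At 32: go right to 6.
  Visit 6.
  At 6: go left to 8.
    Visit 8.
    At 8: go left to 27.
      27 is a leaf — visit 27.
    At 8: no right child.
  At 6: no right child.
Full pre-order sequence: 32, 19, 28, 13, 17, 10, 29, 35, 14, 38, 33, 6, 8, 27.

8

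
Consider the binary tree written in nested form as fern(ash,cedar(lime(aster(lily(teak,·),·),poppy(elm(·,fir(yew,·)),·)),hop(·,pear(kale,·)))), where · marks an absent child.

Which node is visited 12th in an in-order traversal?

In-order visits the left subtree, then the node, then the right subtree.
At fern: go left to ash.
  ash is a leaf — visit ash.
Visit fern.
At fern: go right to cedar.
  At cedar: go left to lime.
    At lime: go left to aster.
      At aster: go left to lily.
        At lily: go left to teak.
          teak is a leaf — visit teak.
        Visit lily.
        At lily: no right child.
      Visit aster.
      At aster: no right child.
    Visit lime.
    At lime: go right to poppy.
      At poppy: go left to elm.
        At elm: no left child.
        Visit elm.
        At elm: go right to fir.
          At fir: go left to yew.
            yew is a leaf — visit yew.
          Visit fir.
          At fir: no right child.
      Visit poppy.
      At poppy: no right child.
  Visit cedar.
  At cedar: go right to hop.
    At hop: no left child.
    Visit hop.
    At hop: go right to pear.
      At pear: go left to kale.
        kale is a leaf — visit kale.
      Visit pear.
      At pear: no right child.
Full in-order sequence: ash, fern, teak, lily, aster, lime, elm, yew, fir, poppy, cedar, hop, kale, pear.

hop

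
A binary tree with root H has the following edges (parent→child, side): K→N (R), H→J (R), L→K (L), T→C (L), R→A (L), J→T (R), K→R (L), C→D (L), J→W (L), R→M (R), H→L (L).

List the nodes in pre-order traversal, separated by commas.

H, L, K, R, A, M, N, J, W, T, C, D

Pre-order visits the node, then its left subtree, then its right subtree.
Visit H.
At H: go left to L.
  Visit L.
  At L: go left to K.
    Visit K.
    At K: go left to R.
      Visit R.
      At R: go left to A.
        A is a leaf — visit A.
      At R: go right to M.
        M is a leaf — visit M.
    At K: go right to N.
      N is a leaf — visit N.
  At L: no right child.
At H: go right to J.
  Visit J.
  At J: go left to W.
    W is a leaf — visit W.
  At J: go right to T.
    Visit T.
    At T: go left to C.
      Visit C.
      At C: go left to D.
        D is a leaf — visit D.
      At C: no right child.
    At T: no right child.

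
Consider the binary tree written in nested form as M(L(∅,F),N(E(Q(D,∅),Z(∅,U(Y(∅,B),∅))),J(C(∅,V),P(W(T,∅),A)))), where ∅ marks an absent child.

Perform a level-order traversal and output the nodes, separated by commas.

M, L, N, F, E, J, Q, Z, C, P, D, U, V, W, A, Y, T, B

Level-order visits nodes level by level from the root, left to right within each level.
Level 0: M
Level 1: L, N
Level 2: F, E, J
Level 3: Q, Z, C, P
Level 4: D, U, V, W, A
Level 5: Y, T
Level 6: B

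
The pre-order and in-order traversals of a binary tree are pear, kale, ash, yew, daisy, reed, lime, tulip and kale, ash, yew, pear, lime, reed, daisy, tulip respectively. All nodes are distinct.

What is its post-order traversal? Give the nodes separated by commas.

yew, ash, kale, lime, reed, tulip, daisy, pear

The first element of pre-order is the root; it splits in-order into left and right subtrees.
Root pear: left subtree has 3 nodes {kale, ash, yew}, right has 4 {lime, reed, daisy, tulip}.
  Root kale: left subtree has 0 nodes { }, right has 2 {ash, yew}.
    Root ash: left subtree has 0 nodes { }, right has 1 {yew}.
  Root daisy: left subtree has 2 nodes {lime, reed}, right has 1 {tulip}.
    Root reed: left subtree has 1 node {lime}, right has 0 { }.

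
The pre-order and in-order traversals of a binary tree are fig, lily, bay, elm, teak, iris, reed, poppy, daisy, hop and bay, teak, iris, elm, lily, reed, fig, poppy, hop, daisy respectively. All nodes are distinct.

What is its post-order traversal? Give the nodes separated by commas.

The first element of pre-order is the root; it splits in-order into left and right subtrees.
Root fig: left subtree has 6 nodes {bay, teak, iris, elm, lily, reed}, right has 3 {poppy, hop, daisy}.
  Root lily: left subtree has 4 nodes {bay, teak, iris, elm}, right has 1 {reed}.
    Root bay: left subtree has 0 nodes { }, right has 3 {teak, iris, elm}.
      Root elm: left subtree has 2 nodes {teak, iris}, right has 0 { }.
        Root teak: left subtree has 0 nodes { }, right has 1 {iris}.
  Root poppy: left subtree has 0 nodes { }, right has 2 {hop, daisy}.
    Root daisy: left subtree has 1 node {hop}, right has 0 { }.

iris, teak, elm, bay, reed, lily, hop, daisy, poppy, fig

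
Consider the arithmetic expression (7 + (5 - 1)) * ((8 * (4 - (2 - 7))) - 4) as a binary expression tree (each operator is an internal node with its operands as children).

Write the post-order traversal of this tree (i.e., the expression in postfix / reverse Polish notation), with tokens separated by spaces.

7 5 1 - + 8 4 2 7 - - * 4 - *

Post-order on an expression tree gives postfix notation: for each operator, emit left operand, right operand, then the operator.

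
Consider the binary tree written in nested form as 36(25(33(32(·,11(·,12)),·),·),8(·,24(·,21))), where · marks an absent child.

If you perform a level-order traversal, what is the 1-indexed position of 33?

4

Level-order visits nodes level by level from the root, left to right within each level.
Level 0: 36
Level 1: 25, 8
Level 2: 33, 24
Level 3: 32, 21
Level 4: 11
Level 5: 12
Full level-order sequence: 36, 25, 8, 33, 24, 32, 21, 11, 12.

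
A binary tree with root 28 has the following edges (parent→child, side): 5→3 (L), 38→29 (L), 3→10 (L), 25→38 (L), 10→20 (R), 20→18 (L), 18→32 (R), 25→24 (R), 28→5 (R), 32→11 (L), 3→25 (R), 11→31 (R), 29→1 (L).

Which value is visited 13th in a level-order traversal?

Level-order visits nodes level by level from the root, left to right within each level.
Level 0: 28
Level 1: 5
Level 2: 3
Level 3: 10, 25
Level 4: 20, 38, 24
Level 5: 18, 29
Level 6: 32, 1
Level 7: 11
Level 8: 31
Full level-order sequence: 28, 5, 3, 10, 25, 20, 38, 24, 18, 29, 32, 1, 11, 31.

11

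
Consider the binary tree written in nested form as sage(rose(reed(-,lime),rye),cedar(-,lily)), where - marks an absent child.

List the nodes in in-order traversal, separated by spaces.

In-order visits the left subtree, then the node, then the right subtree.
At sage: go left to rose.
  At rose: go left to reed.
    At reed: no left child.
    Visit reed.
    At reed: go right to lime.
      lime is a leaf — visit lime.
  Visit rose.
  At rose: go right to rye.
    rye is a leaf — visit rye.
Visit sage.
At sage: go right to cedar.
  At cedar: no left child.
  Visit cedar.
  At cedar: go right to lily.
    lily is a leaf — visit lily.

reed lime rose rye sage cedar lily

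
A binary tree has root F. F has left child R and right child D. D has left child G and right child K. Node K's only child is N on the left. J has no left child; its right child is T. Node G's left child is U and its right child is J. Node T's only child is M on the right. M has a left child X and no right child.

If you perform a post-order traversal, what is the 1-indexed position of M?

4

Post-order visits the left subtree, then the right subtree, then the node.
At F: go left to R.
  R is a leaf — visit R.
At F: go right to D.
  At D: go left to G.
    At G: go left to U.
      U is a leaf — visit U.
    At G: go right to J.
      At J: no left child.
      At J: go right to T.
        At T: no left child.
        At T: go right to M.
          At M: go left to X.
            X is a leaf — visit X.
          At M: no right child.
          Visit M.
        Visit T.
      Visit J.
    Visit G.
  At D: go right to K.
    At K: go left to N.
      N is a leaf — visit N.
    At K: no right child.
    Visit K.
  Visit D.
Visit F.
Full post-order sequence: R, U, X, M, T, J, G, N, K, D, F.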